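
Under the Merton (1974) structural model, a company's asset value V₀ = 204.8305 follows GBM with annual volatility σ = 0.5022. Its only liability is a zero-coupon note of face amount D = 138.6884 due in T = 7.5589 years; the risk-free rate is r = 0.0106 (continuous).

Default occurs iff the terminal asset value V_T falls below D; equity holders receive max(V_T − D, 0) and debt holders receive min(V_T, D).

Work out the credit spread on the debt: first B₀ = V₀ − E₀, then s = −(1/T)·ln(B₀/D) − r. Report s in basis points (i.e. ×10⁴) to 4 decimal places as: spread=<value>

spread=664.1054

Work the structural quantities from V₀ = 204.8305 against face 138.6884:
d₁ = [ln(V₀/D) + (r + σ²/2)T] / (σ√T)
   = [ln(204.8305/138.6884) + (0.0106 + 0.5·0.5022²)·7.5589] / (0.5022·√7.5589)
   = [0.389953 + 1.033320] / 1.380721 = 1.030819
d₂ = d₁ − σ√T = 1.030819 − 1.380721 = -0.349903
N(d₁) = 0.848687,  N(d₂) = 0.363206,  e^(−rT) = 0.923002
E₀ = V₀·N(d₁) − D·e^(−rT)·N(d₂)
   = 204.8305·0.848687 − 138.6884·0.923002·0.363206 = 127.343150
B₀ = V₀ − E₀ = 204.8305 − 127.343150 = 77.487350
spread = −(1/T)·ln(B₀/D) − r = −(1/7.5589)·ln(77.487350/138.6884) − 0.0106 = 0.06641054
in basis points: 0.06641054 × 10⁴ = 664.1054 bp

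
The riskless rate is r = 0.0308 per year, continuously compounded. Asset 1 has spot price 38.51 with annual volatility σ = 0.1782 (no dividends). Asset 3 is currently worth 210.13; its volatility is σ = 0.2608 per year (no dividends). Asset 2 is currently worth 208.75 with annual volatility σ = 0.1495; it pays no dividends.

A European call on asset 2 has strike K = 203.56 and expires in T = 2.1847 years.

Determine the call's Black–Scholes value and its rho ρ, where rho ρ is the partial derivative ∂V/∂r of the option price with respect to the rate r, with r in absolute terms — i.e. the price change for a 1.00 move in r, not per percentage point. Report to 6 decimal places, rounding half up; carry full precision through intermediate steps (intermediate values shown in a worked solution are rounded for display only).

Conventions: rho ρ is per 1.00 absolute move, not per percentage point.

price = 28.279629
ρ = 258.174828

σ√T = 0.1495·√2.1847 = 0.220972
d₁ = (ln(S/K) + (r+σ²/2)T) / (σ√T) = (ln(208.75/203.56) + (0.0308+0.1495²/2)·2.1847) / 0.220972 = (0.025177 + 0.091703) / 0.220972 = 0.528934
d₂ = d₁ − σ√T = 0.528934 − 0.220972 = 0.307962
e^{−rT} = 0.934925
N(d₁) = 0.701574,  N(d₂) = 0.620944
Call price V = S·N(d₁) − K·e^{−rT}·N(d₂) = 146.453670 − 118.174041 = 28.279629
ρ = K·T·e^{−rT}·N(d₂) = 258.174828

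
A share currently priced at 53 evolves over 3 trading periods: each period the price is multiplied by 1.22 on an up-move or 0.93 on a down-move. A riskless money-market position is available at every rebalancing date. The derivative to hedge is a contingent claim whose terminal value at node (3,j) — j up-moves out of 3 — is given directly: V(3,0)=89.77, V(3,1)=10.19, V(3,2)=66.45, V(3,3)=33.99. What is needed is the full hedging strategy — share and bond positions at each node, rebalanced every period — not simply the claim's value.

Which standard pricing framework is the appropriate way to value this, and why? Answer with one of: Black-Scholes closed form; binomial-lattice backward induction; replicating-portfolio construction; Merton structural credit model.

Key observation: since the answer must list Δ and B at each node of the 1.22/0.93 lattice on 53, the replicating-portfolio method — solving the two-state system at every node — is the one that applies.

framework: replicating-portfolio construction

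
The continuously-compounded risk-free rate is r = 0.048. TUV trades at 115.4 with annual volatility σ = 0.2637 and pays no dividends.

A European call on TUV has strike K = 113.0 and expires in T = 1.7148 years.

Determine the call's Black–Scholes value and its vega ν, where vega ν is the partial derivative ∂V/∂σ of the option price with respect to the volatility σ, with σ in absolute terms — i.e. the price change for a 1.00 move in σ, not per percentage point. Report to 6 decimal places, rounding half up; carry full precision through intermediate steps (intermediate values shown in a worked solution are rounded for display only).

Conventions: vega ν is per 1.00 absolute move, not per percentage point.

σ√T = 0.2637·√1.7148 = 0.345316
d₁ = (ln(S/K) + (r+σ²/2)T) / (σ√T) = (ln(115.4/113.0) + (0.048+0.2637²/2)·1.7148) / 0.345316 = (0.021017 + 0.141932) / 0.345316 = 0.471882
d₂ = d₁ − σ√T = 0.471882 − 0.345316 = 0.126566
e^{−rT} = 0.920986
N(d₁) = 0.681495,  N(d₂) = 0.550358
Call price V = S·N(d₁) − K·e^{−rT}·N(d₂) = 78.644474 − 57.276549 = 21.367925
φ(d₁) = (1/√(2π))·e^{−d₁²/2} = 0.356909
ν = S·φ(d₁)·√T = 53.934892

price = 21.367925
ν = 53.934892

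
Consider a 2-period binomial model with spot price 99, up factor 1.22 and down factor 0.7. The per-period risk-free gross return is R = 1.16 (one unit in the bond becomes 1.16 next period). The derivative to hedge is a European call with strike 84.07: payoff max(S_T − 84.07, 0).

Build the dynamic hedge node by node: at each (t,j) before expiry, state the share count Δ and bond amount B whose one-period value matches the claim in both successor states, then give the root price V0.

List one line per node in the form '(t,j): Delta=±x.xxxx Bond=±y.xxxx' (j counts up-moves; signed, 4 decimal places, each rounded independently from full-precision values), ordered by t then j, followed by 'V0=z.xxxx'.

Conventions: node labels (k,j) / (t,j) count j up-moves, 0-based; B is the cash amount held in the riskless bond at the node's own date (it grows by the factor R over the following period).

(0,0): Delta=0.9313 Bond=-55.3237
(1,0): Delta=0.0132 Bond=-0.5524
(1,1): Delta=1.0000 Bond=-72.4741
V0=36.8741

Under the risk-neutral measure, an up-move has probability p* = (R−d)/(u−d) = 0.8846 and values discount at R = 1.16.
Expiry values: V(2,0)=0.0000, V(2,1)=0.4760, V(2,2)=63.2816
  t=1,j=0: stock 69.3000 → up 84.5460 (V=0.4760), down 48.5100 (V=0.0000). Price 0.3630; hedge Δ=0.0132, bond B=-0.5524.
  t=1,j=1: stock 120.7800 → up 147.3516 (V=63.2816), down 84.5460 (V=0.4760). Price 48.3059; hedge Δ=1.0000, bond B=-72.4741.
  t=0,j=0: stock 99.0000 → up 120.7800 (V=48.3059), down 69.3000 (V=0.3630). Price 36.8741; hedge Δ=0.9313, bond B=-55.3237.
Verification: the root portfolio costs Δ(0,0)·S0 + B(0,0) = 36.8741, matching V0.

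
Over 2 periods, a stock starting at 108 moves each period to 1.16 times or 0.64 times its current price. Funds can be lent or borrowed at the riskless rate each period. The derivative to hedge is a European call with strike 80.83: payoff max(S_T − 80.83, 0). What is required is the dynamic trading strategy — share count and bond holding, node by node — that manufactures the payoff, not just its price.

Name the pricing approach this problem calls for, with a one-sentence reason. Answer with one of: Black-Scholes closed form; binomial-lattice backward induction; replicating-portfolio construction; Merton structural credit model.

Key observation: since the answer must list Δ and B at each node of the 1.16/0.64 lattice on 108, the replicating-portfolio method — solving the two-state system at every node — is the one that applies.

framework: replicating-portfolio construction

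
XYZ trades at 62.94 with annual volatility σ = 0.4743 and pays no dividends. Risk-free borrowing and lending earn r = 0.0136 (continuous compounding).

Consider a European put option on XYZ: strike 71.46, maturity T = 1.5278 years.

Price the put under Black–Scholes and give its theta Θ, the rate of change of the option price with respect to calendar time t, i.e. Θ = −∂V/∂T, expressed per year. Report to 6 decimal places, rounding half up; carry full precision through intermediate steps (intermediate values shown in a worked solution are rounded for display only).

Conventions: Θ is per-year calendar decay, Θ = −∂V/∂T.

price = 19.093778
Θ = -4.137930

σ√T = 0.4743·√1.5278 = 0.586255
d₁ = (ln(S/K) + (r+σ²/2)T) / (σ√T) = (ln(62.94/71.46) + (0.0136+0.4743²/2)·1.5278) / 0.586255 = (-0.126956 + 0.192625) / 0.586255 = 0.112015
d₂ = d₁ − σ√T = 0.112015 − 0.586255 = -0.474240
e^{−rT} = 0.979436
N(−d₁) = 0.455406,  N(−d₂) = 0.682335
Put price V = K·e^{−rT}·N(−d₂) − S·N(−d₁) = 47.757012 − 28.663234 = 19.093778
φ(d₁) = (1/√(2π))·e^{−d₁²/2} = 0.396447
Θ = −S·φ(d₁)·σ/(2√T) + r·K·e^{−rT}·N(−d₂) = −4.787426 + 0.649495 = -4.137930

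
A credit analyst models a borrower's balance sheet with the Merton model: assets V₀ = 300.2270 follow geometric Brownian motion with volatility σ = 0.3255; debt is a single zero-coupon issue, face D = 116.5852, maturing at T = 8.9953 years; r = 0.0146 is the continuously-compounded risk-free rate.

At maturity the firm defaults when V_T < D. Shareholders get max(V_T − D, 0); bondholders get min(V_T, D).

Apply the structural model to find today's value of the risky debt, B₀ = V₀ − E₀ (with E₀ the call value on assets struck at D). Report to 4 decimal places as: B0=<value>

Equity is a call on the firm's assets struck at D = 116.5852:
d₁ = [ln(V₀/D) + (r + σ²/2)T] / (σ√T)
   = [ln(300.2270/116.5852) + (0.0146 + 0.5·0.3255²)·8.9953] / (0.3255·√8.9953)
   = [0.945917 + 0.607859] / 0.976245 = 1.591583
d₂ = d₁ − σ√T = 1.591583 − 0.976245 = 0.615338
N(d₁) = 0.944261,  N(d₂) = 0.730834,  e^(−rT) = 0.876927
E₀ = V₀·N(d₁) − D·e^(−rT)·N(d₂)
   = 300.2270·0.944261 − 116.5852·0.876927·0.730834 = 208.774483
B₀ = V₀ − E₀ = 300.2270 − 208.774483 = 91.452517

B0=91.4525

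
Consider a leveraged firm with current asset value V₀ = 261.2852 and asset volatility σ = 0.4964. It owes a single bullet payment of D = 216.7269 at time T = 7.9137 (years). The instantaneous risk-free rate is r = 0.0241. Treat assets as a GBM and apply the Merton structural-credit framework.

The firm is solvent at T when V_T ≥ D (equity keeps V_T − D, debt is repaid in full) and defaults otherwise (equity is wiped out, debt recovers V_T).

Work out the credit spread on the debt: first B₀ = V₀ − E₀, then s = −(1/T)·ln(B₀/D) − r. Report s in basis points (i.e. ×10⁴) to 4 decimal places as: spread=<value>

spread=694.6503

With assets at 261.2852 and a single debt payment of 216.7269 at 7.9137 years:
d₁ = [ln(V₀/D) + (r + σ²/2)T] / (σ√T)
   = [ln(261.2852/216.7269) + (0.0241 + 0.5·0.4964²)·7.9137] / (0.4964·√7.9137)
   = [0.186974 + 1.165739] / 1.396438 = 0.968689
d₂ = d₁ − σ√T = 0.968689 − 1.396438 = -0.427749
N(d₁) = 0.833650,  N(d₂) = 0.334417,  e^(−rT) = 0.826364
E₀ = V₀·N(d₁) − D·e^(−rT)·N(d₂)
   = 261.2852·0.833650 − 216.7269·0.826364·0.334417 = 157.927848
B₀ = V₀ − E₀ = 261.2852 − 157.927848 = 103.357352
spread = −(1/T)·ln(B₀/D) − r = −(1/7.9137)·ln(103.357352/216.7269) − 0.0241 = 0.06946503
in basis points: 0.06946503 × 10⁴ = 694.6503 bp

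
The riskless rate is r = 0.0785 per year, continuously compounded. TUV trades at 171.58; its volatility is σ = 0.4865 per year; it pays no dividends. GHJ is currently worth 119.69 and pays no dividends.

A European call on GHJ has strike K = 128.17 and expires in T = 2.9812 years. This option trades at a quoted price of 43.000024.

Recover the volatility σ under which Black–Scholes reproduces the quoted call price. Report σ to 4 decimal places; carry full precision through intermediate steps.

sigma = 0.4460

At σ = 0.4460 the Black–Scholes value reproduces the quote:
σ√T = 0.446·√2.9812 = 0.770070
d₁ = (ln(S/K) + (r+σ²/2)T) / (σ√T) = (ln(119.69/128.17) + (0.0785+0.446²/2)·2.9812) / 0.770070 = (-0.068452 + 0.530528) / 0.770070 = 0.600044
d₂ = d₁ − σ√T = 0.600044 − 0.770070 = -0.170027
e^{−rT} = 0.791343
N(d₁) = 0.725761,  N(d₂) = 0.432495
V = S·N(d₁) − K·e^{−rT}·N(d₂) = 86.866391 − 43.866367 = 43.000024 (the observed quote) — the price is monotone increasing in volatility, hence this σ is the only solution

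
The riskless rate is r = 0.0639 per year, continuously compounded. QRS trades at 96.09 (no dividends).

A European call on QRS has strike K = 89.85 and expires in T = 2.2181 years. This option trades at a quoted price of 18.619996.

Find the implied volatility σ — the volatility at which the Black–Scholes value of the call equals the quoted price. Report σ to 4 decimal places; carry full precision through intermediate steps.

At σ = 0.1019 the Black–Scholes value reproduces the quote:
σ√T = 0.1019·√2.2181 = 0.151763
d₁ = (ln(S/K) + (r+σ²/2)T) / (σ√T) = (ln(96.09/89.85) + (0.0639+0.1019²/2)·2.2181) / 0.151763 = (0.067144 + 0.153253) / 0.151763 = 1.452243
d₂ = d₁ − σ√T = 1.452243 − 0.151763 = 1.300480
e^{−rT} = 0.867850
N(d₁) = 0.926783,  N(d₂) = 0.903282
V = S·N(d₁) − K·e^{−rT}·N(d₂) = 89.054576 − 70.434581 = 18.619996 (the quoted price), and the Black–Scholes price is strictly increasing in σ, so σ is unique

sigma = 0.1019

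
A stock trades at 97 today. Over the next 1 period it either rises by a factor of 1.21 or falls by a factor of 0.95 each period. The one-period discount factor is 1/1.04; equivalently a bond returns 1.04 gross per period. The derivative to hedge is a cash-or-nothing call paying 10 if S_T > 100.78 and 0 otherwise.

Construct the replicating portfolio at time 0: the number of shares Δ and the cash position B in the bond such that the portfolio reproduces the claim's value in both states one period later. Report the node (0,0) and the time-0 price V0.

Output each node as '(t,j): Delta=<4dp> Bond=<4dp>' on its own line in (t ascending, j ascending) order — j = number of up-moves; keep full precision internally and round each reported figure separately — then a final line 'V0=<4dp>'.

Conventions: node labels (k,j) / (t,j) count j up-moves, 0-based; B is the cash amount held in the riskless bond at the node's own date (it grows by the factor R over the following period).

(0,0): Delta=0.3965 Bond=-35.1331
V0=3.3284

Under the risk-neutral measure, an up-move has probability p* = (R−d)/(u−d) = 0.3462 and values discount at R = 1.04.
Terminal payoffs: V(1,0)=0.0000, V(1,1)=10.0000
  t=0,j=0: stock 97.0000 → up 117.3700 (V=10.0000), down 92.1500 (V=0.0000). Price 3.3284; hedge Δ=0.3965, bond B=-35.1331.
Check: Δ(0,0)·S0 + B(0,0) = 3.3284 = V0.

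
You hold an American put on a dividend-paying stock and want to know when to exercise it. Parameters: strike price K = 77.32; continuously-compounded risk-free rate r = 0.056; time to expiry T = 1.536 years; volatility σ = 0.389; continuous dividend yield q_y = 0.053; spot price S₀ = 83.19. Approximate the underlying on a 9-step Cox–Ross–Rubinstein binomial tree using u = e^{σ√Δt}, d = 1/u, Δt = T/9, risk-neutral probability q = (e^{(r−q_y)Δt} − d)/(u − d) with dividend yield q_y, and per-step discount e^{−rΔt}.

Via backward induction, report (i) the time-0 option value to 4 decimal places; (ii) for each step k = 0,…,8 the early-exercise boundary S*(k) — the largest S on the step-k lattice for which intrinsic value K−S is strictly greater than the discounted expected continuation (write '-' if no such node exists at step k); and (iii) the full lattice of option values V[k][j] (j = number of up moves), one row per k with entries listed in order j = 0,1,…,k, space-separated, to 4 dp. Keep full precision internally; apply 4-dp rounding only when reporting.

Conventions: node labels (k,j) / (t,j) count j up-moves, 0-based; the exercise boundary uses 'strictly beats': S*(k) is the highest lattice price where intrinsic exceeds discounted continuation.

params: Δt=0.17067 u=1.17434 d=0.85154 q=0.46150 e^(-rΔt)=0.99049
t_9 payoffs: 57.7343 50.3100 40.0715 25.9519 6.4800 0.0000 0.0000 0.0000 0.0000 0.0000
t_8: node(8,0) S=23.0002 payoff=54.3198 vs cont=53.7914 → 54.3198 [stop]  node(8,1) S=31.7188 payoff=45.6012 vs cont=45.1514 → 45.6012 [stop]  node(8,2) S=43.7423 payoff=33.5777 vs cont=33.2361 → 33.5777 [stop]  node(8,3) S=60.3235 payoff=16.9965 vs cont=16.8043 → 16.9965 [stop]  node(8,4) S=83.1900 payoff=0.0000 vs cont=3.4563 → 3.4563 [wait]  node(8,5) S=114.7244 payoff=0.0000 vs cont=0.0000 → 0.0000 [wait]  node(8,6) S=158.2125 payoff=0.0000 vs cont=0.0000 → 0.0000 [wait]  node(8,7) S=218.1854 payoff=0.0000 vs cont=0.0000 → 0.0000 [wait]  node(8,8) S=300.8919 payoff=0.0000 vs cont=0.0000 → 0.0000 [wait]  ⇒ S*(8)=60.3235
t_7: node(7,0) S=27.0100 payoff=50.3100 vs cont=49.8178 → 50.3100 [stop]  node(7,1) S=37.2485 payoff=40.0715 vs cont=39.6714 → 40.0715 [stop]  node(7,2) S=51.3681 payoff=25.9519 vs cont=25.6790 → 25.9519 [stop]  node(7,3) S=70.8400 payoff=6.4800 vs cont=10.6455 → 10.6455 [wait]  node(7,4) S=97.6930 payoff=0.0000 vs cont=1.8435 → 1.8435 [wait]  node(7,5) S=134.7251 payoff=0.0000 vs cont=0.0000 → 0.0000 [wait]  node(7,6) S=185.7947 payoff=0.0000 vs cont=0.0000 → 0.0000 [wait]  node(7,7) S=256.2230 payoff=0.0000 vs cont=0.0000 → 0.0000 [wait]  ⇒ S*(7)=51.3681
t_6: node(6,0) S=31.7188 payoff=45.6012 vs cont=45.1514 → 45.6012 [stop]  node(6,1) S=43.7423 payoff=33.5777 vs cont=33.2361 → 33.5777 [stop]  node(6,2) S=60.3235 payoff=16.9965 vs cont=18.7084 → 18.7084 [wait]  node(6,3) S=83.1900 payoff=0.0000 vs cont=6.5208 → 6.5208 [wait]  node(6,4) S=114.7244 payoff=0.0000 vs cont=0.9833 → 0.9833 [wait]  node(6,5) S=158.2125 payoff=0.0000 vs cont=0.0000 → 0.0000 [wait]  node(6,6) S=218.1854 payoff=0.0000 vs cont=0.0000 → 0.0000 [wait]  ⇒ S*(6)=43.7423
t_5: node(5,0) S=37.2485 payoff=40.0715 vs cont=39.6714 → 40.0715 [stop]  node(5,1) S=51.3681 payoff=25.9519 vs cont=26.4614 → 26.4614 [wait]  node(5,2) S=70.8400 payoff=6.4800 vs cont=12.9594 → 12.9594 [wait]  node(5,3) S=97.6930 payoff=0.0000 vs cont=3.9275 → 3.9275 [wait]  node(5,4) S=134.7251 payoff=0.0000 vs cont=0.5245 → 0.5245 [wait]  node(5,5) S=185.7947 payoff=0.0000 vs cont=0.0000 → 0.0000 [wait]  ⇒ S*(5)=37.2485
t_4: node(4,0) S=43.7423 payoff=33.5777 vs cont=33.4691 → 33.5777 [stop]  node(4,1) S=60.3235 payoff=16.9965 vs cont=20.0379 → 20.0379 [wait]  node(4,2) S=83.1900 payoff=0.0000 vs cont=8.7076 → 8.7076 [wait]  node(4,3) S=114.7244 payoff=0.0000 vs cont=2.3346 → 2.3346 [wait]  node(4,4) S=158.2125 payoff=0.0000 vs cont=0.2797 → 0.2797 [wait]  ⇒ S*(4)=43.7423
t_3: node(3,0) S=51.3681 payoff=25.9519 vs cont=27.0692 → 27.0692 [wait]  node(3,1) S=70.8400 payoff=6.4800 vs cont=14.6681 → 14.6681 [wait]  node(3,2) S=97.6930 payoff=0.0000 vs cont=5.7116 → 5.7116 [wait]  node(3,3) S=134.7251 payoff=0.0000 vs cont=1.3731 → 1.3731 [wait]  ⇒ S*(3)=-
t_2: node(2,0) S=60.3235 payoff=16.9965 vs cont=21.1431 → 21.1431 [wait]  node(2,1) S=83.1900 payoff=0.0000 vs cont=10.4345 → 10.4345 [wait]  node(2,2) S=114.7244 payoff=0.0000 vs cont=3.6741 → 3.6741 [wait]  ⇒ S*(2)=-
t_1: node(1,0) S=70.8400 payoff=6.4800 vs cont=16.0470 → 16.0470 [wait]  node(1,1) S=97.6930 payoff=0.0000 vs cont=7.2451 → 7.2451 [wait]  ⇒ S*(1)=-
t_0: node(0,0) S=83.1900 payoff=0.0000 vs cont=11.8709 → 11.8709 [wait]  ⇒ S*(0)=-

price = 11.8709
boundary = - - - - 43.7423 37.2485 43.7423 51.3681 60.3235
tree:
11.8709
16.0470 7.2451
21.1431 10.4345 3.6741
27.0692 14.6681 5.7116 1.3731
33.5777 20.0379 8.7076 2.3346 0.2797
40.0715 26.4614 12.9594 3.9275 0.5245 0.0000
45.6012 33.5777 18.7084 6.5208 0.9833 0.0000 0.0000
50.3100 40.0715 25.9519 10.6455 1.8435 0.0000 0.0000 0.0000
54.3198 45.6012 33.5777 16.9965 3.4563 0.0000 0.0000 0.0000 0.0000
57.7343 50.3100 40.0715 25.9519 6.4800 0.0000 0.0000 0.0000 0.0000 0.0000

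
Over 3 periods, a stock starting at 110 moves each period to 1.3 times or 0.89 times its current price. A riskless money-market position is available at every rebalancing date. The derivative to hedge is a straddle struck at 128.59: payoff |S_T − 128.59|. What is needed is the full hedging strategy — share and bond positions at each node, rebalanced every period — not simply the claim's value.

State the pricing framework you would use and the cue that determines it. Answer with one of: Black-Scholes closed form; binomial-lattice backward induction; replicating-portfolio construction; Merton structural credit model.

framework: replicating-portfolio construction

Key observation: the deliverable is the dynamic trading strategy on the 3-step tree (spot 110, moves 1.3 and 0.89), so the valuation must go through the node-by-node replicating-portfolio solve.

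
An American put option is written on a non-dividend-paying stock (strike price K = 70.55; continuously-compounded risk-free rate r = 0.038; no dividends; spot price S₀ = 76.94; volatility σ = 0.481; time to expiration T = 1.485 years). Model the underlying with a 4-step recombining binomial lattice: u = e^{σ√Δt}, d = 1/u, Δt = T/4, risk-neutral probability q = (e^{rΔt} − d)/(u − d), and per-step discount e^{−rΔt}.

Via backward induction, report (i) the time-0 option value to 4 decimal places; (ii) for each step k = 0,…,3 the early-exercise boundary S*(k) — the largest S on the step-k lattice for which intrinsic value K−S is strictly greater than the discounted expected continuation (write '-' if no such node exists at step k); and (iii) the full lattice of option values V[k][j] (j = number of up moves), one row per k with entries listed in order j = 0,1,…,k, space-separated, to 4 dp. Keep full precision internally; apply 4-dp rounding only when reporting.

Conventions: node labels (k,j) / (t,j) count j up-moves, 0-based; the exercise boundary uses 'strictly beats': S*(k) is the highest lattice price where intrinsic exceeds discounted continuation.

price = 12.0332
boundary = - - 42.8145 31.9382
tree:
12.0332
18.6226 4.3957
27.7355 8.1226 0.0000
38.6118 15.0095 0.0000 0.0000
46.7252 27.7355 0.0000 0.0000 0.0000

Δt=0.37125  u=1.34054  d=0.74597  q=0.45115  discount=0.98599
step 4 (expiry): payoffs max(K−S,0) = 46.7252 27.7355 0.0000 0.0000 0.0000
step 3: (k=3,j=0): S=31.9382, K−S=38.6118, hold=37.6235 ⇒ V=38.6118 exercise | (k=3,j=1): S=57.3947, K−S=13.1553, hold=15.0095 ⇒ V=15.0095 continue | (k=3,j=2): S=103.1414, K−S=0.0000, hold=0.0000 ⇒ V=0.0000 continue | (k=3,j=3): S=185.3507, K−S=0.0000, hold=0.0000 ⇒ V=0.0000 continue  boundary S*=31.9382
step 2: (k=2,j=0): S=42.8145, K−S=27.7355, hold=27.5720 ⇒ V=27.7355 exercise | (k=2,j=1): S=76.9400, K−S=0.0000, hold=8.1226 ⇒ V=8.1226 continue | (k=2,j=2): S=138.2654, K−S=0.0000, hold=0.0000 ⇒ V=0.0000 continue  boundary S*=42.8145
step 1: (k=1,j=0): S=57.3947, K−S=13.1553, hold=18.6226 ⇒ V=18.6226 continue | (k=1,j=1): S=103.1414, K−S=0.0000, hold=4.3957 ⇒ V=4.3957 continue  boundary S*=-
step 0: (k=0,j=0): S=76.9400, K−S=0.0000, hold=12.0332 ⇒ V=12.0332 continue  boundary S*=-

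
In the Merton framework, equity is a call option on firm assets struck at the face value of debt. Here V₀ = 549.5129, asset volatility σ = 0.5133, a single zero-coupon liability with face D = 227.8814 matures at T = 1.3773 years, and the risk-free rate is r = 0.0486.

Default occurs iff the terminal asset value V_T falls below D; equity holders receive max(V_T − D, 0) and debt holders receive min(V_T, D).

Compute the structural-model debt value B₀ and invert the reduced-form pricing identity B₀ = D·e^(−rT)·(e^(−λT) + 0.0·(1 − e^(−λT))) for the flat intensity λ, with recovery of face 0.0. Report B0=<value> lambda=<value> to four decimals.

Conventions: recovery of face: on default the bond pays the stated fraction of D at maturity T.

B0=208.1808 lambda=0.0170

Apply the equity-as-call identities (strike 227.8814, horizon 1.3773 years):
d₁ = [ln(V₀/D) + (r + σ²/2)T] / (σ√T)
   = [ln(549.5129/227.8814) + (0.0486 + 0.5·0.5133²)·1.3773] / (0.5133·√1.3773)
   = [0.880207 + 0.248380] / 0.602401 = 1.873482
d₂ = d₁ − σ√T = 1.873482 − 0.602401 = 1.271081
N(d₁) = 0.969499,  N(d₂) = 0.898150,  e^(−rT) = 0.935254
E₀ = V₀·N(d₁) − D·e^(−rT)·N(d₂)
   = 549.5129·0.969499 − 227.8814·0.935254·0.898150 = 341.332148
B₀ = V₀ − E₀ = 549.5129 − 341.332148 = 208.180752
e^(−λT) = (B₀·e^(rT)/D − 0)/(1 − 0) = (208.1808·1.069228/227.8814 − 0)/1 = 0.97679194
λ = −ln(0.97679194)/1.3773 = 0.017049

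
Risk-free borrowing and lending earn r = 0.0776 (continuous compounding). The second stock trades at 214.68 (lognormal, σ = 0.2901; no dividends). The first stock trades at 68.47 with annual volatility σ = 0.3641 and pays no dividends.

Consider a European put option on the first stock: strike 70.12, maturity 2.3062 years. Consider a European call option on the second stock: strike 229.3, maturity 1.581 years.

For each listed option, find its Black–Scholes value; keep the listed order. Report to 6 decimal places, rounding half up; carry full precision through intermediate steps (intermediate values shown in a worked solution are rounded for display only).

price(the first stock put K=70.12) = 9.448135
price(the second stock call K=229.3) = 36.498890

[the first stock put K=70.12]
σ√T = 0.3641·√2.3062 = 0.552929
d₁ = (ln(S/K) + (r+σ²/2)T) / (σ√T) = (ln(68.47/70.12) + (0.0776+0.3641²/2)·2.3062) / 0.552929 = (-0.023812 + 0.331826) / 0.552929 = 0.557059
d₂ = d₁ − σ√T = 0.557059 − 0.552929 = 0.004130
e^{−rT} = 0.836138
N(−d₁) = 0.288744,  N(−d₂) = 0.498352
price = K·e^{−rT}·N(−d₂) − S·N(−d₁) = 29.218410 − 19.770275 = 9.448135
[the second stock call K=229.3]
σ√T = 0.2901·√1.581 = 0.364765
d₁ = (ln(S/K) + (r+σ²/2)T) / (σ√T) = (ln(214.68/229.3) + (0.0776+0.2901²/2)·1.581) / 0.364765 = (-0.065883 + 0.189213) / 0.364765 = 0.338107
d₂ = d₁ − σ√T = 0.338107 − 0.364765 = -0.026658
e^{−rT} = 0.884542
N(d₁) = 0.632359,  N(d₂) = 0.489366
price = S·N(d₁) − K·e^{−rT}·N(d₂) = 135.754797 − 99.255907 = 36.498890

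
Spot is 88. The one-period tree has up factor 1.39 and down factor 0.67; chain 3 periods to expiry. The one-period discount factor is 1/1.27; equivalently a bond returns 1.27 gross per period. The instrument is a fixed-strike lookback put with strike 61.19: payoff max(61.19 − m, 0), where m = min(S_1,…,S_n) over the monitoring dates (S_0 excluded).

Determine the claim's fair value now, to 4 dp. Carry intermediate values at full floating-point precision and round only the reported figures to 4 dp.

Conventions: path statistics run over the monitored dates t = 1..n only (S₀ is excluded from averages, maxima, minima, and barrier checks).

price = 0.5915

With p* = (R−d)/(u−d) = 0.8333, sum probability × payoff across the paths and divide by R^3.
Enumerate all 2^3 = 8 price paths (U = up ×1.39, D = down ×0.67); each path with k up-moves has probability p*^k·(1−p*)^(3−k).
DDD: m=26.4671, payoff=34.7229, prob=0.004630
UDD: m=54.9094, payoff=6.2806, prob=0.023148
DUD: m=54.9094, payoff=6.2806, prob=0.023148
UUD: m=113.9166, payoff=0.0000, prob=0.115741
DDU: m=39.5032, payoff=21.6868, prob=0.023148
UDU: m=81.9544, payoff=0.0000, prob=0.115741
DUU: m=58.9600, payoff=2.2300, prob=0.115741
UUU: m=122.3200, payoff=0.0000, prob=0.578704
Price = Σ prob·payoff / R^3 = 1.211631 / 2.048383 = 0.5915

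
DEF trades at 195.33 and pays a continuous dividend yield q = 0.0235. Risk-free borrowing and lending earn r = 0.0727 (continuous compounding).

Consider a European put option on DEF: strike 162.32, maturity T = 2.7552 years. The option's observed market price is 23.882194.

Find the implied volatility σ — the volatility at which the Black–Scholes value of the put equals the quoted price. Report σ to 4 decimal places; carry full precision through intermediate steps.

sigma = 0.4392

At σ = 0.4392 the Black–Scholes value reproduces the quote:
σ√T = 0.4392·√2.7552 = 0.729019
d₁ = (ln(S/K) + (r−q+σ²/2)T) / (σ√T) = (ln(195.33/162.32) + (0.0727−0.0235+0.4392²/2)·2.7552) / 0.729019 = (0.185121 + 0.401290) / 0.729019 = 0.804384
d₂ = d₁ − σ√T = 0.804384 − 0.729019 = 0.075365
e^{−rT} = 0.818483
e^{−qT} = 0.937304
N(−d₁) = 0.210588,  N(−d₂) = 0.469962
V = K·e^{−rT}·N(−d₂) − S·e^{−qT}·N(−d₁) = 62.437369 − 38.555175 = 23.882194 (equal to the quote); since ∂V/∂σ > 0 for all σ, the implied volatility is unique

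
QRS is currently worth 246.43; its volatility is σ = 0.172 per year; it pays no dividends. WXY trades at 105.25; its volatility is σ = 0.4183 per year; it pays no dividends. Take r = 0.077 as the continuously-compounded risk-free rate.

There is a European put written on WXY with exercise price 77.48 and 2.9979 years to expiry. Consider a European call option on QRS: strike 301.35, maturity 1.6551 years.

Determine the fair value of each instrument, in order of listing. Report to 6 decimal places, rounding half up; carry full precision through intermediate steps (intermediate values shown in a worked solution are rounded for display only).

price(WXY put K=77.48) = 7.468118
price(QRS call K=301.35) = 14.344755

[WXY put K=77.48]
σ√T = 0.4183·√2.9979 = 0.724263
d₁ = (ln(S/K) + (r+σ²/2)T) / (σ√T) = (ln(105.25/77.48) + (0.077+0.4183²/2)·2.9979) / 0.724263 = (0.306319 + 0.493117) / 0.724263 = 1.103791
d₂ = d₁ − σ√T = 1.103791 − 0.724263 = 0.379528
e^{−rT} = 0.793868
N(−d₁) = 0.134842,  N(−d₂) = 0.352148
price = K·e^{−rT}·N(−d₂) − S·N(−d₁) = 21.660218 − 14.192101 = 7.468118
[QRS call K=301.35]
σ√T = 0.172·√1.6551 = 0.221279
d₁ = (ln(S/K) + (r+σ²/2)T) / (σ√T) = (ln(246.43/301.35) + (0.077+0.172²/2)·1.6551) / 0.221279 = (-0.201194 + 0.151925) / 0.221279 = -0.222657
d₂ = d₁ − σ√T = -0.222657 − 0.221279 = -0.443937
e^{−rT} = 0.880344
N(d₁) = 0.411901,  N(d₂) = 0.328544
price = S·N(d₁) − K·e^{−rT}·N(d₂) = 101.504777 − 87.160021 = 14.344755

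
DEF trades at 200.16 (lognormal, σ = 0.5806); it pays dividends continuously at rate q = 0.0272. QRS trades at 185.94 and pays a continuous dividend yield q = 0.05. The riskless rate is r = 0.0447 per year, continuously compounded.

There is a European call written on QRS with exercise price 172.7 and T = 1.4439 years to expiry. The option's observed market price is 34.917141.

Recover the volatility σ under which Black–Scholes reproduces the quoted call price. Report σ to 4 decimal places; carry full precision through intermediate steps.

At σ = 0.3648 the Black–Scholes value reproduces the quote:
σ√T = 0.3648·√1.4439 = 0.438352
d₁ = (ln(S/K) + (r−q+σ²/2)T) / (σ√T) = (ln(185.94/172.7) + (0.0447−0.05+0.3648²/2)·1.4439) / 0.438352 = (0.073868 + 0.088424) / 0.438352 = 0.370231
d₂ = d₁ − σ√T = 0.370231 − 0.438352 = -0.068121
e^{−rT} = 0.937496
e^{−qT} = 0.930349
N(d₁) = 0.644395,  N(d₂) = 0.472845
V = S·e^{−qT}·N(d₁) − K·e^{−rT}·N(d₂) = 111.473351 − 76.556210 = 34.917141 (the observed quote) — the price is monotone increasing in volatility, hence this σ is the only solution

sigma = 0.3648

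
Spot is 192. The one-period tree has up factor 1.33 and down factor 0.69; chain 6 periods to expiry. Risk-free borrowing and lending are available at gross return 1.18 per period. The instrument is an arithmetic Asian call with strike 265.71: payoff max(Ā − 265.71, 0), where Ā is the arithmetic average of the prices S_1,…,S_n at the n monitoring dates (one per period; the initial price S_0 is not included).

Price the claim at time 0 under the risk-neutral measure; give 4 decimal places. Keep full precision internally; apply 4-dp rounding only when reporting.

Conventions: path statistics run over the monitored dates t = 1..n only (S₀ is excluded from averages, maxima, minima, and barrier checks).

price = 42.1716

Under the martingale measure an up-move has probability p* = 0.7656; value the claim as the probability-weighted average of per-path payoffs, discounted 6 periods at R = 1.18.
Enumerate all 2^6 = 64 price paths (U = up ×1.33, D = down ×0.69); each path with k up-moves has probability p*^k·(1−p*)^(6−k).
DDDDDD: Ā=63.5392, payoff=0.0000, prob=0.000166
UDDDDD: Ā=122.4742, payoff=0.0000, prob=0.000541
DUDDDD: Ā=101.9942, payoff=0.0000, prob=0.000541
UUDDDD: Ā=196.5975, payoff=0.0000, prob=0.001769
DDUDDD: Ā=87.8630, payoff=0.0000, prob=0.000541
UDUDDD: Ā=169.3591, payoff=0.0000, prob=0.001769
DUUDDD: Ā=148.8791, payoff=0.0000, prob=0.001769
UUUDDD: Ā=286.9699, payoff=21.2599, prob=0.005778
DDDUDD: Ā=78.1125, payoff=0.0000, prob=0.000541
UDDUDD: Ā=150.5646, payoff=0.0000, prob=0.001769
DUDUDD: Ā=130.0846, payoff=0.0000, prob=0.001769
UUDUDD: Ā=250.7428, payoff=0.0000, prob=0.005778
DDUUDD: Ā=115.9534, payoff=0.0000, prob=0.001769
UDUUDD: Ā=223.5044, payoff=0.0000, prob=0.005778
DUUUDD: Ā=203.0244, payoff=0.0000, prob=0.005778
UUUUDD: Ā=391.3369, payoff=125.6269, prob=0.018875
DDDDUD: Ā=71.3846, payoff=0.0000, prob=0.000541
UDDDUD: Ā=137.5964, payoff=0.0000, prob=0.001769
DUDDUD: Ā=117.1164, payoff=0.0000, prob=0.001769
UUDDUD: Ā=225.7462, payoff=0.0000, prob=0.005778
DDUDUD: Ā=102.9852, payoff=0.0000, prob=0.001769
UDUDUD: Ā=198.5078, payoff=0.0000, prob=0.005778
DUUDUD: Ā=178.0278, payoff=0.0000, prob=0.005778
UUUDUD: Ā=343.1549, payoff=77.4449, prob=0.018875
DDDUUD: Ā=93.2347, payoff=0.0000, prob=0.001769
UDDUUD: Ā=179.7133, payoff=0.0000, prob=0.005778
DUDUUD: Ā=159.2333, payoff=0.0000, prob=0.005778
UUDUUD: Ā=306.9279, payoff=41.2179, prob=0.018875
DDUUUD: Ā=145.1021, payoff=0.0000, prob=0.005778
UDUUUD: Ā=279.6895, payoff=13.9795, prob=0.018875
DUUUUD: Ā=259.2095, payoff=0.0000, prob=0.018875
UUUUUD: Ā=499.6356, payoff=233.9256, prob=0.061658
DDDDDU: Ā=66.7424, payoff=0.0000, prob=0.000541
UDDDDU: Ā=128.6484, payoff=0.0000, prob=0.001769
DUDDDU: Ā=108.1684, payoff=0.0000, prob=0.001769
UUDDDU: Ā=208.4984, payoff=0.0000, prob=0.005778
DDUDDU: Ā=94.0372, payoff=0.0000, prob=0.001769
UDUDDU: Ā=181.2600, payoff=0.0000, prob=0.005778
DUUDDU: Ā=160.7800, payoff=0.0000, prob=0.005778
UUUDDU: Ā=309.9094, payoff=44.1994, prob=0.018875
DDDUDU: Ā=84.2866, payoff=0.0000, prob=0.001769
UDDUDU: Ā=162.4655, payoff=0.0000, prob=0.005778
DUDUDU: Ā=141.9855, payoff=0.0000, prob=0.005778
UUDUDU: Ā=273.6823, payoff=7.9723, prob=0.018875
DDUUDU: Ā=127.8543, payoff=0.0000, prob=0.005778
UDUUDU: Ā=246.4439, payoff=0.0000, prob=0.018875
DUUUDU: Ā=225.9639, payoff=0.0000, prob=0.018875
UUUUDU: Ā=435.5536, payoff=169.8436, prob=0.061658
DDDDUU: Ā=77.5588, payoff=0.0000, prob=0.001769
UDDDUU: Ā=149.4973, payoff=0.0000, prob=0.005778
DUDDUU: Ā=129.0173, payoff=0.0000, prob=0.005778
UUDDUU: Ā=248.6856, payoff=0.0000, prob=0.018875
DDUDUU: Ā=114.8861, payoff=0.0000, prob=0.005778
UDUDUU: Ā=221.4472, payoff=0.0000, prob=0.018875
DUUDUU: Ā=200.9672, payoff=0.0000, prob=0.018875
UUUDUU: Ā=387.3716, payoff=121.6616, prob=0.061658
DDDUUU: Ā=105.1356, payoff=0.0000, prob=0.005778
UDDUUU: Ā=202.6527, payoff=0.0000, prob=0.018875
DUDUUU: Ā=182.1727, payoff=0.0000, prob=0.018875
UUDUUU: Ā=351.1445, payoff=85.4345, prob=0.061658
DDUUUU: Ā=168.0415, payoff=0.0000, prob=0.018875
UDUUUU: Ā=323.9061, payoff=58.1961, prob=0.061658
DUUUUU: Ā=303.4261, payoff=37.7161, prob=0.061658
UUUUUU: Ā=584.8648, payoff=319.1548, prob=0.201417
Price = Σ prob·payoff / R^6 = 113.844412 / 2.699554 = 42.1716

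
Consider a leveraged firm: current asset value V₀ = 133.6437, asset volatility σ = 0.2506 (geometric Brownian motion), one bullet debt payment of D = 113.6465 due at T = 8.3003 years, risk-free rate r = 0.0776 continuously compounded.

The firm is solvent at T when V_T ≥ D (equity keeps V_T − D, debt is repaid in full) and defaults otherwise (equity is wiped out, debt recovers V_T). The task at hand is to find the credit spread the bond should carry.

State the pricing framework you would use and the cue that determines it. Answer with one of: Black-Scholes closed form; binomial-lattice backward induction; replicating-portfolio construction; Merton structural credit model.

Key observation: the data describe a firm's assets (V₀ = 133.6437, GBM) and a single zero-coupon debt of face 113.6465, so credit quantities follow from equity-as-call in the structural model.

framework: Merton structural credit model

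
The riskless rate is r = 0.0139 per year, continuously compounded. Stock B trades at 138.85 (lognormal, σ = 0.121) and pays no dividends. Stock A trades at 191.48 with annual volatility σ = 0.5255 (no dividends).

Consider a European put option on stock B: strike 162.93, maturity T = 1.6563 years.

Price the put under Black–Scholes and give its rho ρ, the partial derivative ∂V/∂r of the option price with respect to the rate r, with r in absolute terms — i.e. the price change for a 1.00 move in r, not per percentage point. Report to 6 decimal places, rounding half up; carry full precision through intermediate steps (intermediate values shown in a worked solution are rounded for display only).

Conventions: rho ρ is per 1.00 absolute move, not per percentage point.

price = 22.782955
ρ = -219.076230

σ√T = 0.121·√1.6563 = 0.155724
d₁ = (ln(S/K) + (r+σ²/2)T) / (σ√T) = (ln(138.85/162.93) + (0.0139+0.121²/2)·1.6563) / 0.155724 = (-0.159926 + 0.035148) / 0.155724 = -0.801284
d₂ = d₁ − σ√T = -0.801284 − 0.155724 = -0.957008
e^{−rT} = 0.977240
N(−d₁) = 0.788516,  N(−d₂) = 0.830718
Put price V = K·e^{−rT}·N(−d₂) − S·N(−d₁) = 132.268448 − 109.485493 = 22.782955
ρ = −K·T·e^{−rT}·N(−d₂) = -219.076230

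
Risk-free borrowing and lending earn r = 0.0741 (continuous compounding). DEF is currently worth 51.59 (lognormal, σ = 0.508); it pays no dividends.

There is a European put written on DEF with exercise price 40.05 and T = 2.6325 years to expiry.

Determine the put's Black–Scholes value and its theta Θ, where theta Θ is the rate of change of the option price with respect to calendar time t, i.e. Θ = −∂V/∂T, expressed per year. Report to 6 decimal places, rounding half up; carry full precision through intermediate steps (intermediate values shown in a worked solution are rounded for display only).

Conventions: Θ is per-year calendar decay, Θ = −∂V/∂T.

σ√T = 0.508·√2.6325 = 0.824229
d₁ = (ln(S/K) + (r+σ²/2)T) / (σ√T) = (ln(51.59/40.05) + (0.0741+0.508²/2)·2.6325) / 0.824229 = (0.253199 + 0.534745) / 0.824229 = 0.955977
d₂ = d₁ − σ√T = 0.955977 − 0.824229 = 0.131748
e^{−rT} = 0.822779
N(−d₁) = 0.169542,  N(−d₂) = 0.447592
Put price V = K·e^{−rT}·N(−d₂) − S·N(−d₁) = 14.749168 − 8.746665 = 6.002502
φ(d₁) = (1/√(2π))·e^{−d₁²/2} = 0.252616
Θ = −S·φ(d₁)·σ/(2√T) + r·K·e^{−rT}·N(−d₂) = −2.040215 + 1.092913 = -0.947301

price = 6.002502
Θ = -0.947301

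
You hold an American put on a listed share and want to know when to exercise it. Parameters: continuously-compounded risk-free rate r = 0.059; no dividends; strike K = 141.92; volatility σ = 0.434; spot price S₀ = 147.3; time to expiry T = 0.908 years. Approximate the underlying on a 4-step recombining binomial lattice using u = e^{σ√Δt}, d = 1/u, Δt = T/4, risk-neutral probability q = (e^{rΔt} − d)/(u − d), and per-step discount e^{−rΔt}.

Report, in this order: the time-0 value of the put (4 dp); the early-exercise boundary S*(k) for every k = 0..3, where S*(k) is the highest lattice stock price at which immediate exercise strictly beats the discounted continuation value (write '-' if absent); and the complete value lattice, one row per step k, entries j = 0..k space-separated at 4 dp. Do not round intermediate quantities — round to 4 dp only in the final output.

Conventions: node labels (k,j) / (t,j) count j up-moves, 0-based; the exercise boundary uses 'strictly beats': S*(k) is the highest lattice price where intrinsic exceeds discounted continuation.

price = 17.3557
boundary = - - 97.4088 79.2129
tree:
17.3557
28.3413 5.9823
44.5112 11.6789 0.0000
62.7071 22.8001 0.0000 0.0000
77.5040 44.5112 0.0000 0.0000 0.0000

Δt=0.22700  u=1.22971  d=0.81320  q=0.48086  discount=0.98670
step 4 (expiry): payoffs max(K−S,0) = 77.5040 44.5112 0.0000 0.0000 0.0000
step 3: (k=3,j=0): S=79.2129, K−S=62.7071, hold=60.8190 ⇒ V=62.7071 exercise | (k=3,j=1): S=119.7845, K−S=22.1355, hold=22.8001 ⇒ V=22.8001 continue | (k=3,j=2): S=181.1361, K−S=0.0000, hold=0.0000 ⇒ V=0.0000 continue | (k=3,j=3): S=273.9109, K−S=0.0000, hold=0.0000 ⇒ V=0.0000 continue  boundary S*=79.2129
step 2: (k=2,j=0): S=97.4088, K−S=44.5112, hold=42.9384 ⇒ V=44.5112 exercise | (k=2,j=1): S=147.3000, K−S=0.0000, hold=11.6789 ⇒ V=11.6789 continue | (k=2,j=2): S=222.7446, K−S=0.0000, hold=0.0000 ⇒ V=0.0000 continue  boundary S*=97.4088
step 1: (k=1,j=0): S=119.7845, K−S=22.1355, hold=28.3413 ⇒ V=28.3413 continue | (k=1,j=1): S=181.1361, K−S=0.0000, hold=5.9823 ⇒ V=5.9823 continue  boundary S*=-
step 0: (k=0,j=0): S=147.3000, K−S=0.0000, hold=17.3557 ⇒ V=17.3557 continue  boundary S*=-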